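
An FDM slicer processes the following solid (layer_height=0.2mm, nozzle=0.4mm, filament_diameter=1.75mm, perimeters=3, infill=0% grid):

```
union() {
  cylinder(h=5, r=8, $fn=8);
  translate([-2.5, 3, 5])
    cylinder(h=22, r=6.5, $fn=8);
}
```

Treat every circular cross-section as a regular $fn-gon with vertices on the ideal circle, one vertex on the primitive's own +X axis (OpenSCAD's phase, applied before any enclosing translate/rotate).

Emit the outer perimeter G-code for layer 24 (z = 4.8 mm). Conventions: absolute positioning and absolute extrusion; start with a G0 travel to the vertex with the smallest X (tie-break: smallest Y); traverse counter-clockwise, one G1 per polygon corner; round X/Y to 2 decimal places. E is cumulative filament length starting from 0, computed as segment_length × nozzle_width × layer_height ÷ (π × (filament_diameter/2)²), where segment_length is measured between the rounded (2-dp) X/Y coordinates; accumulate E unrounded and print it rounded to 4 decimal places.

At z = 4.8 mm: the cylinder: section is a regular 8-gon, circumradius r=8; the cylinder at (-2.5, 3) is not intersected at this z (z outside [5, 27]); Combining (union): only the r=8 cylinder is present, so the union is just that shape — 1 connected region. The outline is a single polygon with 8 vertices. Extrusion per mm of travel: 0.4 × 0.2 / (π × 0.875²) = 0.033260. Accumulating E over each segment gives final E = 1.6297.

G0 X-8.00 Y0.00 Z4.80
G1 X-5.66 Y-5.66 E0.2037
G1 X0.00 Y-8.00 E0.4074
G1 X5.66 Y-5.66 E0.6111
G1 X8.00 Y0.00 E0.8148
G1 X5.66 Y5.66 E1.0185
G1 X0.00 Y8.00 E1.2222
G1 X-5.66 Y5.66 E1.4259
G1 X-8.00 Y0.00 E1.6297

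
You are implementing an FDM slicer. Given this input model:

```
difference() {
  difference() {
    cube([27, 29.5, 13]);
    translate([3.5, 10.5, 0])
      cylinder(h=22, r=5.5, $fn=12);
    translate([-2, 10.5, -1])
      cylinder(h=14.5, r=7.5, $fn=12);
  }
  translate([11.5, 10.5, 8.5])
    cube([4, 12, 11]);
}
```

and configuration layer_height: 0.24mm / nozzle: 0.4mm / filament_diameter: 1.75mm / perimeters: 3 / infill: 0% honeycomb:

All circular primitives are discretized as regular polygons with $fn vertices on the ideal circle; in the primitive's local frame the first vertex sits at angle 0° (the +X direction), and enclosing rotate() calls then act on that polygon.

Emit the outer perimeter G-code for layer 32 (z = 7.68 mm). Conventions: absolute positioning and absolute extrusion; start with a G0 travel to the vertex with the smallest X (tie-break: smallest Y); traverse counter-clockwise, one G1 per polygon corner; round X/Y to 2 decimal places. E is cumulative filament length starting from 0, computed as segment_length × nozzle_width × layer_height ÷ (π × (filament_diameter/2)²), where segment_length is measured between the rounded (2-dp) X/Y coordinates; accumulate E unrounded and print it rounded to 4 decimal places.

At z = 7.68 mm: the cube (footprint 27×29.5) is included at this height; the r=5.5 cylinder at (3.5, 10.5) contributes a regular 12-gon of circumradius 5.5; the r=7.5 cylinder at (-2, 10.5) gives a regular 12-gon of circumradius 7.5 (constant along its height); Taking the first minus the rest: starting from the 27×29.5 cube, the r=5.5 cylinder at (3.5, 10.5) partially overlaps it — only the 80.18 mm² overlap (of its 90.75 mm²) is removed, clipping the outline; the r=7.5 cylinder at (-2, 10.5) partially overlaps it — only the 8.87 mm² overlap (of its 168.75 mm²) is removed, clipping the outline — 1 connected region; the cube at (11.5, 10.5) is absent (z outside [8.5, 19.5]); Taking the first minus the rest: none of the subtracted shapes is present at this height, so the result so far is unchanged — 1 connected region. The outline is a single polygon with 17 vertices. Extrusion per mm of travel: 0.4 × 0.24 / (π × 0.875²) = 0.039912. Accumulating E over each segment gives final E = 4.9604.

G0 X0.00 Y0.00 Z7.68
G1 X27.00 Y0.00 E1.0776
G1 X27.00 Y29.50 E2.2550
G1 X0.00 Y29.50 E3.3327
G1 X0.00 Y17.46 E3.8132
G1 X1.75 Y17.00 E3.8854
G1 X2.90 Y15.84 E3.9506
G1 X3.50 Y16.00 E3.9754
G1 X6.25 Y15.26 E4.0891
G1 X8.26 Y13.25 E4.2025
G1 X9.00 Y10.50 E4.3162
G1 X8.26 Y7.75 E4.4298
G1 X6.25 Y5.74 E4.5433
G1 X3.50 Y5.00 E4.6570
G1 X2.90 Y5.16 E4.6817
G1 X1.75 Y4.00 E4.7469
G1 X0.00 Y3.54 E4.8192
G1 X0.00 Y0.00 E4.9604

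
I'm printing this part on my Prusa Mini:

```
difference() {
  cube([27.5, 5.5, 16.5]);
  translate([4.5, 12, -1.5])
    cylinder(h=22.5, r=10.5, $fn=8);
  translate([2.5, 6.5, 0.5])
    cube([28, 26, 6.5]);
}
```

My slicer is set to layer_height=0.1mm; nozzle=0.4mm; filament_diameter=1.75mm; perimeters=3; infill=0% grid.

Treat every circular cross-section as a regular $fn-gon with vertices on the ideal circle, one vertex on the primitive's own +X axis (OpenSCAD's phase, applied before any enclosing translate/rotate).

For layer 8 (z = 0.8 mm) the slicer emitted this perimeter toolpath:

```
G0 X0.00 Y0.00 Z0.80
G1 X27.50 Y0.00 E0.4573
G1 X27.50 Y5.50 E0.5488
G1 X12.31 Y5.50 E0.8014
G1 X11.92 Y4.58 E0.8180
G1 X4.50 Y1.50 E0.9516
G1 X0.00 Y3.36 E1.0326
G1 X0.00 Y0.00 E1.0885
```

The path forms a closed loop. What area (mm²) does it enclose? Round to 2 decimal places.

119.00 mm²

Apply the shoelace formula to the sequence of (X, Y) vertices; enclosed area = 119.00 mm².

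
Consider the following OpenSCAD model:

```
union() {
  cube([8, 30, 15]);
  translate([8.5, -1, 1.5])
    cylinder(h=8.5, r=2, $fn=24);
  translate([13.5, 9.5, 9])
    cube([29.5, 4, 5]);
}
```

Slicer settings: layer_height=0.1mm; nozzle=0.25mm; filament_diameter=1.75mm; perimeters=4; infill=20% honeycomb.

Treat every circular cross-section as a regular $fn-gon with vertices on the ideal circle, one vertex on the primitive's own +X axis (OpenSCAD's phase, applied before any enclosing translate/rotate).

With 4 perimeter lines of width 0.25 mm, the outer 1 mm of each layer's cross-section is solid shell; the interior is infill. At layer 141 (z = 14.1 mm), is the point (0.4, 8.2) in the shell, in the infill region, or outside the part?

At z = 14.1 mm: the cube (footprint 8×30) is included at this height; the cylinder at (8.5, -1) is absent (z outside [1.5, 10]); the cube at (13.5, 9.5) does not reach this height (z outside [9, 14]); Taking the union: only the 8×30 cube is present, so the union is just that shape — 1 connected region. Overall, the cross-section is a single solid region. The nearest boundary edge runs (0.00, 30.00)→(0.00, 0.00); distance from the point to it = 0.40 mm. The point is inside the cross-section, 0.40 mm from the nearest boundary — within the 1 mm shell band (4 × 0.25).

shell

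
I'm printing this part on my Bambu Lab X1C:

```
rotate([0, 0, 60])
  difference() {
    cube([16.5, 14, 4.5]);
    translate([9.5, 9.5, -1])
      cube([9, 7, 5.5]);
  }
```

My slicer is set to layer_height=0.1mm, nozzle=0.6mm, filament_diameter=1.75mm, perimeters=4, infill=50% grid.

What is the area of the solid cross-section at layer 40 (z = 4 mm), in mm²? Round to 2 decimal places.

199.50 mm²

At z = 4 mm: the cube (footprint 16.5×14) is included at this height (area 231.00 mm²); the 9×7 cube at (9.5, 9.5) contributes its full rectangle (area 63.00 mm²); Taking the first minus the rest: starting from the 16.5×14 cube (231.00 mm²), the 9×7 cube at (9.5, 9.5) partially overlaps it — only the 31.50 mm² overlap (of its 63.00 mm²) is removed, clipping the outline — area = 199.50 mm²; (rotated 60° about Z; rotation is an isometry so areas/perimeters/island counts are preserved). Overall, the cross-section is a single solid region. Net area = 199.50 mm².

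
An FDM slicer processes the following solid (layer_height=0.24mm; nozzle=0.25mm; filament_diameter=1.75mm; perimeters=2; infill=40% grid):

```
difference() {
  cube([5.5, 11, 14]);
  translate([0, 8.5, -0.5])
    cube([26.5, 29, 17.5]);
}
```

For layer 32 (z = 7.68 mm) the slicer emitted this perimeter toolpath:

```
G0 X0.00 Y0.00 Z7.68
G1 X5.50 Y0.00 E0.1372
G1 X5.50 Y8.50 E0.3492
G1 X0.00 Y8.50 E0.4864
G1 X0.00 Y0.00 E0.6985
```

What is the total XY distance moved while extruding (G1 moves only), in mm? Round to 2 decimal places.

Sum the Euclidean lengths of each G1 segment: total = 28.00 mm.

28.00 mm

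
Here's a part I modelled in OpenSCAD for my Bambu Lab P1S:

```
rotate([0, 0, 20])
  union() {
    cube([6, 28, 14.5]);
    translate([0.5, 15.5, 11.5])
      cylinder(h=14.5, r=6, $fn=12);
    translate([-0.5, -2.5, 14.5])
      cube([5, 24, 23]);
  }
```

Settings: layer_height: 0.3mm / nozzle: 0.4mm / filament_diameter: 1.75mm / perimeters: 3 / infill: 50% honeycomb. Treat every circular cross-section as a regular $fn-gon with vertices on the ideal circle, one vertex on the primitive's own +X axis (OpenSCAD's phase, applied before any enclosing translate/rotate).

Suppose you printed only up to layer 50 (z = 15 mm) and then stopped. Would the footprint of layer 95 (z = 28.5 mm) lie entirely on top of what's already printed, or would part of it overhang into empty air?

entirely on top

Compare the two slices. At z = 15: the cube does not reach this height (z outside [0, 14.5]); the r=6 cylinder at (0.5, 15.5) gives a regular 12-gon of circumradius 6 (constant along its height) (area = (12/2)·6.000²·sin(360°/12) = 108.00 mm²); the cube at (-0.5, -2.5) is present — its section is the full 5×24 rectangle (area 120.00 mm²); Merging all regions: the regions partially overlap — summed areas 228.00 mm² minus the doubly-counted overlap 54.71 mm² gives 173.29 mm² — area = 173.29 mm²; (whole slice rotated 20° about Z — lengths, areas and connectivity unchanged). At z = 28.5: the cube is absent (z outside [0, 14.5]); the cylinder at (0.5, 15.5) does not reach this height (z outside [11.5, 26]); the cube at (-0.5, -2.5) (footprint 5×24) is included at this height (area 120.00 mm²); Taking the union: only the 5×24 cube at (-0.5, -2.5) is present, so the union is just that shape — area = 120.00 mm²; (whole slice rotated 20° about Z — lengths, areas and connectivity unchanged). Checking containment: the cross-section at z = 28.5 is a subset of the cross-section at z = 15.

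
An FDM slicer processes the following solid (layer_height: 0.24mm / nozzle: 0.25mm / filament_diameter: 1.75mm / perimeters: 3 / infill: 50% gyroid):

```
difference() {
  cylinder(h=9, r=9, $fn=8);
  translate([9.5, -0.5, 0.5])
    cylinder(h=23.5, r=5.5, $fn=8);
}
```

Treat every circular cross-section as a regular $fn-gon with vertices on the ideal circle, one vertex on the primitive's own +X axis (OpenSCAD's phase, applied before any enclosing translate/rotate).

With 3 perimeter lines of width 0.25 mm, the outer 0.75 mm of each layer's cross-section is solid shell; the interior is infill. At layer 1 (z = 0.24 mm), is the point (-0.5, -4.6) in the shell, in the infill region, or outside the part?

At z = 0.24 mm: the r=9 cylinder contributes a regular 8-gon of circumradius 9; the cylinder at (9.5, -0.5) does not reach this height (z outside [0.5, 24]); Subtracting the remaining from the first: none of the subtracted shapes is present at this height, so the r=9 cylinder is unchanged — 1 connected region. Overall, the cross-section is a single solid region. The nearest boundary edge runs (-6.36, -6.36)→(-0.00, -9.00); distance from the point to it = 3.87 mm. The point is inside the cross-section and 3.87 mm from the nearest boundary — more than the 0.75 mm shell width (3 × 0.25), so it's in the infill interior.

infill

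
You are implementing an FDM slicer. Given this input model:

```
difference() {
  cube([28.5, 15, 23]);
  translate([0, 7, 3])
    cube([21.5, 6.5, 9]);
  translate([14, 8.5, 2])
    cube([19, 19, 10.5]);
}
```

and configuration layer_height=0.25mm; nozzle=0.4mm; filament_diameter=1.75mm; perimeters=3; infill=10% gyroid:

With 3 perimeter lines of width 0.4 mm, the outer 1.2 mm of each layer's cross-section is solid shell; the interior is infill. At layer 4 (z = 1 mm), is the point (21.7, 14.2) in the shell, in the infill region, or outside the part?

At z = 1 mm: the 28.5×15 cube contributes its full rectangle; the cube at (0, 7) is not intersected at this z (z outside [3, 12]); the cube at (14, 8.5) is not intersected at this z (z outside [2, 12.5]); Subtracting the remaining from the first: none of the subtracted shapes is present at this height, so the 28.5×15 cube is unchanged — 1 connected region. Overall, the cross-section is a single solid region. The nearest boundary edge runs (28.50, 15.00)→(0.00, 15.00); distance from the point to it = 0.80 mm. The point is inside the cross-section, 0.80 mm from the nearest boundary — within the 1.2 mm shell band (3 × 0.4).

shell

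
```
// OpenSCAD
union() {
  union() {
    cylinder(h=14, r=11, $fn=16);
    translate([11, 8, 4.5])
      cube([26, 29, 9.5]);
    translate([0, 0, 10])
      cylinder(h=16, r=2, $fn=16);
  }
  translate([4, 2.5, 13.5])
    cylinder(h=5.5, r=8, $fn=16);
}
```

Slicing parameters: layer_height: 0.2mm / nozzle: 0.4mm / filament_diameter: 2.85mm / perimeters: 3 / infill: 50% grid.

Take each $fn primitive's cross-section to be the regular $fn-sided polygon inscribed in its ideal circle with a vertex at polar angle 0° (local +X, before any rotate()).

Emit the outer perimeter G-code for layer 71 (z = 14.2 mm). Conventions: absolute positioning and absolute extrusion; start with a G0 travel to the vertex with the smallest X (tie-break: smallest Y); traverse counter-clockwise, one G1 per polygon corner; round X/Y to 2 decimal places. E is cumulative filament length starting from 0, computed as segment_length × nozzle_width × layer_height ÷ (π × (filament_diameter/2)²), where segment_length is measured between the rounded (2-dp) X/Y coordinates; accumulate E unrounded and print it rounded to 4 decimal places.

At z = 14.2 mm: the cylinder is not intersected at this z (z outside [0, 14]); the cube at (11, 8) is not intersected at this z (z outside [4.5, 14]); the cylinder: section is a regular 16-gon, circumradius r=2; Merging all regions: only the r=2 cylinder is present, so the union is just that shape — 1 connected region; the r=8 cylinder at (4, 2.5) gives a regular 16-gon of circumradius 8 (constant along its height); Combining (union): that combined region lies entirely inside the r=8 cylinder at (4, 2.5), so the union is just the r=8 cylinder at (4, 2.5) — 1 connected region. The outline is a single polygon with 16 vertices. Extrusion per mm of travel: 0.4 × 0.2 / (π × 1.425²) = 0.012540. Accumulating E over each segment gives final E = 0.6263.

G0 X-4.00 Y2.50 Z14.20
G1 X-3.39 Y-0.56 E0.0391
G1 X-1.66 Y-3.16 E0.0783
G1 X0.94 Y-4.89 E0.1175
G1 X4.00 Y-5.50 E0.1566
G1 X7.06 Y-4.89 E0.1957
G1 X9.66 Y-3.16 E0.2349
G1 X11.39 Y-0.56 E0.2740
G1 X12.00 Y2.50 E0.3132
G1 X11.39 Y5.56 E0.3523
G1 X9.66 Y8.16 E0.3915
G1 X7.06 Y9.89 E0.4306
G1 X4.00 Y10.50 E0.4698
G1 X0.94 Y9.89 E0.5089
G1 X-1.66 Y8.16 E0.5480
G1 X-3.39 Y5.56 E0.5872
G1 X-4.00 Y2.50 E0.6263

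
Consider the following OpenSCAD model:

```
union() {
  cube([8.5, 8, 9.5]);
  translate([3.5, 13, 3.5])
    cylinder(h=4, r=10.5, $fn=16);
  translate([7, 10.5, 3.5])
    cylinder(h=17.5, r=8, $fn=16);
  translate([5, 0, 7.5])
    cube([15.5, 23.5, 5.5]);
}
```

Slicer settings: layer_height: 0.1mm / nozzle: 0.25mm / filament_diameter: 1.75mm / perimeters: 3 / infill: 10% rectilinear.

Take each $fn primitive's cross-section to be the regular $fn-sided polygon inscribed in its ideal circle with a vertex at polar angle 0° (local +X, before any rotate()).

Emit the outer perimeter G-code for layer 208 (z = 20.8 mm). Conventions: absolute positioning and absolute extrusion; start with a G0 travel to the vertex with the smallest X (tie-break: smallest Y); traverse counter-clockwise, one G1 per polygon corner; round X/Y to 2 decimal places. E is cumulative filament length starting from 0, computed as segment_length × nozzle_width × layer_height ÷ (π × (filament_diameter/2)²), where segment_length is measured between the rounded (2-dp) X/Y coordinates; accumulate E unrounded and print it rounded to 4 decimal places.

G0 X-1.00 Y10.50 Z20.80
G1 X-0.39 Y7.44 E0.0324
G1 X1.34 Y4.84 E0.0649
G1 X3.94 Y3.11 E0.0973
G1 X7.00 Y2.50 E0.1298
G1 X10.06 Y3.11 E0.1622
G1 X12.66 Y4.84 E0.1947
G1 X14.39 Y7.44 E0.2271
G1 X15.00 Y10.50 E0.2596
G1 X14.39 Y13.56 E0.2920
G1 X12.66 Y16.16 E0.3245
G1 X10.06 Y17.89 E0.3569
G1 X7.00 Y18.50 E0.3893
G1 X3.94 Y17.89 E0.4218
G1 X1.34 Y16.16 E0.4542
G1 X-0.39 Y13.56 E0.4867
G1 X-1.00 Y10.50 E0.5191

At z = 20.8 mm: the cube is absent (z outside [0, 9.5]); the cylinder at (3.5, 13) does not reach this height (z outside [3.5, 7.5]); the r=8 cylinder at (7, 10.5) contributes a regular 16-gon of circumradius 8; the cube at (5, 0) does not reach this height (z outside [7.5, 13]); Combining (union): only the r=8 cylinder at (7, 10.5) is present, so the union is just that shape — 1 connected region. The outline is a single polygon with 16 vertices. Extrusion per mm of travel: 0.25 × 0.1 / (π × 0.875²) = 0.010394. Accumulating E over each segment gives final E = 0.5191.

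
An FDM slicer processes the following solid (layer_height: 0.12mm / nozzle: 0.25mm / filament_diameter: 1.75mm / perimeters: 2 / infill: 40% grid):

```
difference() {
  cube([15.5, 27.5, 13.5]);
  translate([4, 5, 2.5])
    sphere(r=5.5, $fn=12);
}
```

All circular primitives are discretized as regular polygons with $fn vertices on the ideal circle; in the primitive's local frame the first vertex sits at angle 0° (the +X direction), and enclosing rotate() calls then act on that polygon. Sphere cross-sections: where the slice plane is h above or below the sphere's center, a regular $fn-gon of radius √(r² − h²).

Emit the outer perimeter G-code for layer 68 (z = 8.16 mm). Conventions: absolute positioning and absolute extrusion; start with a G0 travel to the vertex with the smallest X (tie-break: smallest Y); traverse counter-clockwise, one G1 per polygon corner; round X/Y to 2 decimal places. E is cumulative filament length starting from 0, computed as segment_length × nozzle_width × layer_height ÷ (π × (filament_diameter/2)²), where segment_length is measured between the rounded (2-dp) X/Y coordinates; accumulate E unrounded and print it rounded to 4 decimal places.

G0 X0.00 Y0.00 Z8.16
G1 X15.50 Y0.00 E0.1933
G1 X15.50 Y27.50 E0.5363
G1 X0.00 Y27.50 E0.7296
G1 X0.00 Y0.00 E1.0726

At z = 8.16 mm: the 15.5×27.5 cube contributes its full rectangle; the sphere at (4, 5) does not reach this height (|z−center|=5.660 > r=5.5); Subtracting the remaining from the first: none of the subtracted shapes is present at this height, so the 15.5×27.5 cube is unchanged — 1 connected region. The outline is a single polygon with 4 vertices. Extrusion per mm of travel: 0.25 × 0.12 / (π × 0.875²) = 0.012473. Accumulating E over each segment gives final E = 1.0726.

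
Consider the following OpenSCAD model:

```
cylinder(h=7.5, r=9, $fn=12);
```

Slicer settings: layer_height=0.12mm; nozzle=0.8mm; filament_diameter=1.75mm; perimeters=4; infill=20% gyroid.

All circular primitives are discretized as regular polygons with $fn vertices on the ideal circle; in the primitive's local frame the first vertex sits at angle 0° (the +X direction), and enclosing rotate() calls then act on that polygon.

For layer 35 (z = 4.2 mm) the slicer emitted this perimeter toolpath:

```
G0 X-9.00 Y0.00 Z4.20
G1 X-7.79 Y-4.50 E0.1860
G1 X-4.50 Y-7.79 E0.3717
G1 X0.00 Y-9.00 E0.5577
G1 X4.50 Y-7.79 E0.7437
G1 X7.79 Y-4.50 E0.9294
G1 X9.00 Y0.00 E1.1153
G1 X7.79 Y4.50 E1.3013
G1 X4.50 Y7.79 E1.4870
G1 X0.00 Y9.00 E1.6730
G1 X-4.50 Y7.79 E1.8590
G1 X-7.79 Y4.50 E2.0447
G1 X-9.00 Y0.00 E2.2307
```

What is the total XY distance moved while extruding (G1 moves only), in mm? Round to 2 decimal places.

55.89 mm

Sum the Euclidean lengths of each G1 segment: total = 55.89 mm.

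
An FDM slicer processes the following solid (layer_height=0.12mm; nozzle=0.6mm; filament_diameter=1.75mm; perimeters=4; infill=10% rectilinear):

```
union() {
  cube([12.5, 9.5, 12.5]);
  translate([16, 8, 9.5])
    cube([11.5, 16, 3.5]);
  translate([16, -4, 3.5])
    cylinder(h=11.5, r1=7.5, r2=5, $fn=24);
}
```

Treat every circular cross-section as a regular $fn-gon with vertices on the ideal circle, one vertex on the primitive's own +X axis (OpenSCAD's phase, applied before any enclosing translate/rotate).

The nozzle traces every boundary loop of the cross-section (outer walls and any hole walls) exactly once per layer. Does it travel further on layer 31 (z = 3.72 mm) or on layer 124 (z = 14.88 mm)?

Layer 31 (z = 3.72): the cube (footprint 12.5×9.5) is included at this height (perimeter 44.00 mm); the cube at (16, 8) does not reach this height (z outside [9.5, 13]); the cone at (16, -4) contributes a regular 24-gon of circumradius 7.452 (interpolated between r1=7.5 and r2=5 at t=0.019) (perimeter = 2·24·7.452·sin(180°/24) = 46.69 mm); Merging all regions: the regions partially overlap (shared area 4.06 mm²), so the edge portions inside another operand are dropped and the merged outline is re-measured after clipping — boundary = 81.61 mm. So its perimeter = 81.61 mm. Layer 124 (z = 14.88): the cube does not reach this height (z outside [0, 12.5]); the cube at (16, 8) does not reach this height (z outside [9.5, 13]); the cone at (16, -4) (r1=7.5→r2=5) has section circumradius 5.026 here — a regular 24-gon (perimeter = 2·24·5.026·sin(180°/24) = 31.49 mm); Merging all regions: only the cone at (16, -4) is present, so the union is just that shape — boundary = 31.49 mm. So its perimeter = 31.49 mm. Layer 31 is larger (81.61 vs 31.49 mm).

layer 31 (z = 3.72 mm)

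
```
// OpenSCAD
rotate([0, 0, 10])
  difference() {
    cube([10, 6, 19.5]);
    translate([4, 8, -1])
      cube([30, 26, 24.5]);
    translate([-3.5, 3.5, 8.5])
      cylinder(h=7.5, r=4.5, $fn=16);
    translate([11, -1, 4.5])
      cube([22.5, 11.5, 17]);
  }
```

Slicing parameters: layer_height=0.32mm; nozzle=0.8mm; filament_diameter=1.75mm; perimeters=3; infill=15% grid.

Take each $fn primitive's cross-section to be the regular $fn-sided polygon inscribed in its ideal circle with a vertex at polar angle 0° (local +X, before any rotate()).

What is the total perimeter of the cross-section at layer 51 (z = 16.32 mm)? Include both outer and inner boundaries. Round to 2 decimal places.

At z = 16.32 mm: the cube (footprint 10×6) is included at this height (perimeter 32.00 mm); the cube at (4, 8) is present — its section is the full 30×26 rectangle (perimeter 112.00 mm); the cylinder at (-3.5, 3.5) does not reach this height (z outside [8.5, 16]); the 22.5×11.5 cube at (11, -1) contributes its full rectangle (perimeter 68.00 mm); Subtracting the remaining from the first: starting from the 10×6 cube, the 30×26 cube at (4, 8) misses the remaining region (no effect); the 22.5×11.5 cube at (11, -1) misses the remaining region (no effect) — boundary = 32.00 mm; (rotated 10° about Z; rotation is an isometry so areas/perimeters/island counts are preserved). Overall, the cross-section is a single solid region. Total boundary length (outer) = 32.00 mm.

32.00 mm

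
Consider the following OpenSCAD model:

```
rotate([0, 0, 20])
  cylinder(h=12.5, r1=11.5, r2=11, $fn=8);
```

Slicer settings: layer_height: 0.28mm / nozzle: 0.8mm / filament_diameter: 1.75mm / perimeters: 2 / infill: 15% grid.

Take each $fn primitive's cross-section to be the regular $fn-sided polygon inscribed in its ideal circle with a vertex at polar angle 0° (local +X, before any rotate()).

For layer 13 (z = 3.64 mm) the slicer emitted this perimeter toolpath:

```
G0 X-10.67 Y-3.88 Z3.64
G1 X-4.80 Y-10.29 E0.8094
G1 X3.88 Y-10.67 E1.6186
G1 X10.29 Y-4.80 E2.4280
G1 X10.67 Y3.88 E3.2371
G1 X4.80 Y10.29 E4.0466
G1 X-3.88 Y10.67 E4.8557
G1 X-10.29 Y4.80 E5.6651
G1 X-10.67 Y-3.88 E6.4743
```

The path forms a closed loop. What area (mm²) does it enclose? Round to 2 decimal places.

Apply the shoelace formula to the sequence of (X, Y) vertices; enclosed area = 364.62 mm².

364.62 mm²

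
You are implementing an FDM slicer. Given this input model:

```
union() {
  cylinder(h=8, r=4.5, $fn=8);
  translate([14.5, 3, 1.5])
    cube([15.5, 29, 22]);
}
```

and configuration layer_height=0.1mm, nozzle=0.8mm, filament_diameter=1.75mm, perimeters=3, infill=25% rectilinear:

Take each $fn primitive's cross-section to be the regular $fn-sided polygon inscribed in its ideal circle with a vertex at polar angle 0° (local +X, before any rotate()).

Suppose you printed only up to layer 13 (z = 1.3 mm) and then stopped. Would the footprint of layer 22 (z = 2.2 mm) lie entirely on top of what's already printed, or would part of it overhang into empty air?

part overhangs

Compare the two slices. At z = 1.3: the r=4.5 cylinder gives a regular 8-gon of circumradius 4.5 (constant along its height) (area = (8/2)·4.500²·sin(360°/8) = 57.28 mm²); the cube at (14.5, 3) is not intersected at this z (z outside [1.5, 23.5]); Merging all regions: only the r=4.5 cylinder is present, so the union is just that shape — area = 57.28 mm². At z = 2.2: the cylinder: section is a regular 8-gon, circumradius r=4.5 (area = (8/2)·4.500²·sin(360°/8) = 57.28 mm²); the cube at (14.5, 3) is present — its section is the full 15.5×29 rectangle (area 449.50 mm²); Combining (union): the 2 present regions are separate (no shared area or edge), so areas and boundary lengths simply add and each stays a separate island — area = 506.78 mm². Checking containment: at z = 2.2 the cross-section extends beyond the z = 1.3 cross-section by about 449.50 mm².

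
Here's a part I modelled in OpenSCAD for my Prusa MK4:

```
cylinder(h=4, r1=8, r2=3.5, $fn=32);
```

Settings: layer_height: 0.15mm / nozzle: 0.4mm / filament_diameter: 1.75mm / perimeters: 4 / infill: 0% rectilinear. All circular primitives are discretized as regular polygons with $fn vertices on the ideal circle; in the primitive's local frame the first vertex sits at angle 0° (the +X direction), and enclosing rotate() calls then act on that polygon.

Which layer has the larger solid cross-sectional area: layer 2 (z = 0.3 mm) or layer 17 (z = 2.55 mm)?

Layer 2 (z = 0.3): the cone: at t=0.075 of its height the radius interpolates to r₁+(r₂−r₁)t = 7.662, giving a regular 32-gon of that circumradius (area = (32/2)·7.662²·sin(360°/32) = 183.27 mm²). So its area = 183.27 mm². Layer 17 (z = 2.55): the cone contributes a regular 32-gon of circumradius 5.131 (interpolated between r1=8 and r2=3.5 at t=0.637) (area = (32/2)·5.131²·sin(360°/32) = 82.19 mm²). So its area = 82.19 mm². Layer 2 is larger (183.27 vs 82.19 mm²).

layer 2 (z = 0.3 mm)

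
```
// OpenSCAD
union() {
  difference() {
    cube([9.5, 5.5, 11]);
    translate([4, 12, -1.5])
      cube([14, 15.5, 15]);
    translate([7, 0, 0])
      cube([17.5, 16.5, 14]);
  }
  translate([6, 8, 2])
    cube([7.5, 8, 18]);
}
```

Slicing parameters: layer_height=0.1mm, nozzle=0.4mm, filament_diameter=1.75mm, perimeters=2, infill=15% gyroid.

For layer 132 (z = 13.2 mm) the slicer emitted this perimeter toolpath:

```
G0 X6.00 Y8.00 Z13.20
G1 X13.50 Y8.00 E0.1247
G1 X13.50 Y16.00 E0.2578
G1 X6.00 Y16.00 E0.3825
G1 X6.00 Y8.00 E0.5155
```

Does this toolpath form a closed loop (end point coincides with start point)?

Start point (G0): (6.00, 8.00). End point (last G1): the path returns to the start — closed.

yes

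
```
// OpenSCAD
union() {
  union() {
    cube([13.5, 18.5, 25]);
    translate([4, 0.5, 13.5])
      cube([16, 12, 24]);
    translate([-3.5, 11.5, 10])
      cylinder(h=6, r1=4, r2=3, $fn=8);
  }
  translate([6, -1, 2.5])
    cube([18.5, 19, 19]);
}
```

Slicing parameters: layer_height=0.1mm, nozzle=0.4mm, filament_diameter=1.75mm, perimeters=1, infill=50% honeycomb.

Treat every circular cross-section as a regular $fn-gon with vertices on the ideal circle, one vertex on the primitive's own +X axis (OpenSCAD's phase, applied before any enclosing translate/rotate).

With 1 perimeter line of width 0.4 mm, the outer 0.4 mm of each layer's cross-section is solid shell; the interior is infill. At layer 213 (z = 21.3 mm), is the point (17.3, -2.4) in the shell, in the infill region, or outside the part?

At z = 21.3 mm: the cube (footprint 13.5×18.5) is included at this height; the cube at (4, 0.5) (footprint 16×12) is included at this height; the cone at (-3.5, 11.5) is not intersected at this z (z outside [10, 16]); Combining (union): the regions partially overlap (shared area 114.00 mm²), so overlapping operands fuse into one piece — 1 connected region; the 18.5×19 cube at (6, -1) contributes its full rectangle; Combining (union): the regions partially overlap (shared area 213.00 mm²), so overlapping operands fuse into one piece — 1 connected region. Overall, the cross-section is a single solid region. The nearest boundary edge runs (24.50, -1.00)→(6.00, -1.00); distance from the point to it = 1.40 mm. The point is not inside any of the regions above, so it lies outside the cross-section (1.40 mm from the nearest boundary).

outside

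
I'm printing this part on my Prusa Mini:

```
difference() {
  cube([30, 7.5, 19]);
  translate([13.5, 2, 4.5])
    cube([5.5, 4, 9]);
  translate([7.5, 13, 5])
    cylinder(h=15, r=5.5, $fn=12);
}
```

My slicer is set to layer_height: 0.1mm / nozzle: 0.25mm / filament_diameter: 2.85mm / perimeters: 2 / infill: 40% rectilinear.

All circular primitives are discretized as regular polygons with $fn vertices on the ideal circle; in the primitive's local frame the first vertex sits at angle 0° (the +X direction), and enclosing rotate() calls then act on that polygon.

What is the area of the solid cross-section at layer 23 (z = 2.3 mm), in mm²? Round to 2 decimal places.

At z = 2.3 mm: the 30×7.5 cube contributes its full rectangle (area 225.00 mm²); the cube at (13.5, 2) is not intersected at this z (z outside [4.5, 13.5]); the cylinder at (7.5, 13) is absent (z outside [5, 20]); After the difference (first − rest): none of the subtracted shapes is present at this height, so the 30×7.5 cube is unchanged — area = 225.00 mm². Overall, the cross-section is a single solid region. Net area = 225.00 mm².

225.00 mm²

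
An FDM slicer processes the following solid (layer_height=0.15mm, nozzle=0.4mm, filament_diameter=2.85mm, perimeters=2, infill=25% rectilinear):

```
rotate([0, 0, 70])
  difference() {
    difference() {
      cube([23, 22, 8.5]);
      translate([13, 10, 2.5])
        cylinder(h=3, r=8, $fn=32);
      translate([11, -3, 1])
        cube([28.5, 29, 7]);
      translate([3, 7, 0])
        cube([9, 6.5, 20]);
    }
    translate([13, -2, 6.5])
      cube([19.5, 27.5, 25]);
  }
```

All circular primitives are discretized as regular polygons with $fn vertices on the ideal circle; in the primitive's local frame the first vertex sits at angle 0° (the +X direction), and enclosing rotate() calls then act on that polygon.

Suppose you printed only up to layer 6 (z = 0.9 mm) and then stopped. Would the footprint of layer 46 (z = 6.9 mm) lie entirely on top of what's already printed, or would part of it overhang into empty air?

entirely on top

Compare the two slices. At z = 0.9: the cube (footprint 23×22) is included at this height (area 506.00 mm²); the cylinder at (13, 10) is absent (z outside [2.5, 5.5]); the cube at (11, -3) is not intersected at this z (z outside [1, 8]); the 9×6.5 cube at (3, 7) contributes its full rectangle (area 58.50 mm²); Subtracting the remaining from the first: starting from the 23×22 cube (506.00 mm²), the 9×6.5 cube at (3, 7) lies wholly inside it (removes its full 58.50 mm² and its 31.00 mm outline becomes a hole wall) — area = 447.50 mm²; the cube at (13, -2) is absent (z outside [6.5, 31.5]); Subtracting the remaining from the first: none of the subtracted shapes is present at this height, so the result so far is unchanged — area = 447.50 mm²; (rotated 70° about Z; rotation is an isometry so areas/perimeters/island counts are preserved). At z = 6.9: the cube is present — its section is the full 23×22 rectangle (area 506.00 mm²); the cylinder at (13, 10) does not reach this height (z outside [2.5, 5.5]); the cube at (11, -3) is present — its section is the full 28.5×29 rectangle (area 826.50 mm²); the cube at (3, 7) (footprint 9×6.5) is included at this height (area 58.50 mm²); Subtracting the remaining from the first: starting from the 23×22 cube (506.00 mm²), the 28.5×29 cube at (11, -3) partially overlaps it — only the 264.00 mm² overlap (of its 826.50 mm²) is removed, clipping the outline; the 9×6.5 cube at (3, 7) partially overlaps it — only the 52.00 mm² overlap (of its 58.50 mm²) is removed, clipping the outline — area = 190.00 mm²; the cube at (13, -2) is present — its section is the full 19.5×27.5 rectangle (area 536.25 mm²); Subtracting the remaining from the first: starting from that combined region (190.00 mm²), the 19.5×27.5 cube at (13, -2) misses the remaining region (no effect) — area = 190.00 mm²; (rotated 70° about Z; rotation is an isometry so areas/perimeters/island counts are preserved). Checking containment: the cross-section at z = 6.9 is a subset of the cross-section at z = 0.9.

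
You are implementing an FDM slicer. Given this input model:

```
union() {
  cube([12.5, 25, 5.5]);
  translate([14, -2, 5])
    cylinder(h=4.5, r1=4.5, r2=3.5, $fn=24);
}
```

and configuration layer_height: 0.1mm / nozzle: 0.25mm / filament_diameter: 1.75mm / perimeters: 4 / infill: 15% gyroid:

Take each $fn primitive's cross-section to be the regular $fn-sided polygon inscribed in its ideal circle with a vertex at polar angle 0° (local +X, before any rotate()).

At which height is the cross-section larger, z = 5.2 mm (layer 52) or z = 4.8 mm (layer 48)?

Layer 52 (z = 5.2): the cube is present — its section is the full 12.5×25 rectangle (area 312.50 mm²); the cone at (14, -2) contributes a regular 24-gon of circumradius 4.456 (interpolated between r1=4.5 and r2=3.5 at t=0.044) (area = (24/2)·4.456²·sin(360°/24) = 61.66 mm²); Taking the union: the regions partially overlap — summed areas 374.16 mm² minus the doubly-counted overlap 3.35 mm² gives 370.81 mm² — area = 370.81 mm². So its area = 370.81 mm². Layer 48 (z = 4.8): the cube is present — its section is the full 12.5×25 rectangle (area 312.50 mm²); the cone at (14, -2) does not reach this height (z outside [5, 9.5]); Merging all regions: only the 12.5×25 cube is present, so the union is just that shape — area = 312.50 mm². So its area = 312.50 mm². Layer 52 is larger (370.81 vs 312.50 mm²).

layer 52 (z = 5.2 mm)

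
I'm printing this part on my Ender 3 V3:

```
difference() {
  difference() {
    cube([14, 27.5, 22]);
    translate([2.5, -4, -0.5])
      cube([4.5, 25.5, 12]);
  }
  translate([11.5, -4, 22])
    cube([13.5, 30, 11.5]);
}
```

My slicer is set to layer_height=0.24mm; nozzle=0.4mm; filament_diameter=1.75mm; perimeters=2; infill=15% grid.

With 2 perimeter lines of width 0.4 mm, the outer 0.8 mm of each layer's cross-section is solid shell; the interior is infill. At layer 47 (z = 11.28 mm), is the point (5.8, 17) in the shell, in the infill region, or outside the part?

At z = 11.28 mm: the cube is present — its section is the full 14×27.5 rectangle; the 4.5×25.5 cube at (2.5, -4) contributes its full rectangle; Subtracting the remaining from the first: starting from the 14×27.5 cube, the 4.5×25.5 cube at (2.5, -4) partially overlaps it — only the 96.75 mm² overlap (of its 114.75 mm²) is removed, clipping the outline — 1 connected region; the cube at (11.5, -4) does not reach this height (z outside [22, 33.5]); Subtracting the remaining from the first: none of the subtracted shapes is present at this height, so the result so far is unchanged — 1 connected region. Overall, the cross-section is a single solid region. The nearest boundary edge runs (7.00, 0.00)→(7.00, 21.50); distance from the point to it = 1.20 mm. The point is not inside any of the regions above, so it lies outside the cross-section (1.20 mm from the nearest boundary).

outside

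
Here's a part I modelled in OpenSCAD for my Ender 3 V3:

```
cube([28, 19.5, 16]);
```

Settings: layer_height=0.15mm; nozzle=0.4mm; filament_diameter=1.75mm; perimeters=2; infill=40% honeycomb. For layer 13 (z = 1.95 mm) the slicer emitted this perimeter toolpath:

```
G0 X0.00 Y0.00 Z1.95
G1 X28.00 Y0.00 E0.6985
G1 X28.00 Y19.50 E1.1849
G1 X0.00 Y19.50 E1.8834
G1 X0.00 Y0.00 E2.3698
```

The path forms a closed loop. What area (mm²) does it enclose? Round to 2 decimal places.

546.00 mm²

Apply the shoelace formula to the sequence of (X, Y) vertices; enclosed area = 546.00 mm².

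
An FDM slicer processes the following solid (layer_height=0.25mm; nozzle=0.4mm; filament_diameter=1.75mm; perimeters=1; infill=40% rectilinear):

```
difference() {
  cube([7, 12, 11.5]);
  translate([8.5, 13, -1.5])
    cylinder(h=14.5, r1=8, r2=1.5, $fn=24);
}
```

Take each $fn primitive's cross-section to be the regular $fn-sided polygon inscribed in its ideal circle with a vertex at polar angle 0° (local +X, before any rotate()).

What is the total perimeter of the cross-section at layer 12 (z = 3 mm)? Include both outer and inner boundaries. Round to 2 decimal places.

At z = 3 mm: the 7×12 cube contributes its full rectangle (perimeter 38.00 mm); the cone at (8.5, 13) contributes a regular 24-gon of circumradius 5.983 (interpolated between r1=8 and r2=1.5 at t=0.310) (perimeter = 2·24·5.983·sin(180°/24) = 37.48 mm); Subtracting the remaining from the first: starting from the 7×12 cube, the cone at (8.5, 13) partially overlaps it — only the 14.55 mm² overlap (of its 111.17 mm²) is removed, clipping the outline — boundary = 35.71 mm. Overall, the cross-section is a single solid region. Total boundary length (outer) = 35.71 mm.

35.71 mm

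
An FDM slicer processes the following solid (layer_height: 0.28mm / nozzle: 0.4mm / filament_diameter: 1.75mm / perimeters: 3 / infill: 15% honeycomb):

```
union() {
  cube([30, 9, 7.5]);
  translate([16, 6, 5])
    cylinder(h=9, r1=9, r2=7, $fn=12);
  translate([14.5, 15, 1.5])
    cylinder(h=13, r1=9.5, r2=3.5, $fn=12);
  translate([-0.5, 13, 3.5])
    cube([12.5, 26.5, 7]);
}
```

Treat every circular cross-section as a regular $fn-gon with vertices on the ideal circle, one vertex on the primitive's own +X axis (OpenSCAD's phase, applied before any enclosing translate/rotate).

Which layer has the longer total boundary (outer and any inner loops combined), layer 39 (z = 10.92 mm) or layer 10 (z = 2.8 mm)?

layer 10 (z = 2.8 mm)

Layer 39 (z = 10.92): the cube does not reach this height (z outside [0, 7.5]); the cone at (16, 6) (r1=9→r2=7) has section circumradius 7.684 here — a regular 12-gon (perimeter = 2·12·7.684·sin(180°/12) = 47.73 mm); the cone at (14.5, 15) (r1=9.5→r2=3.5) has section circumradius 5.152 here — a regular 12-gon (perimeter = 2·12·5.152·sin(180°/12) = 32.00 mm); the cube at (-0.5, 13) is not intersected at this z (z outside [3.5, 10.5]); Merging all regions: the regions partially overlap (shared area 19.64 mm²), so the edge portions inside another operand are dropped and the merged outline is re-measured after clipping — boundary = 61.13 mm. So its perimeter = 61.13 mm. Layer 10 (z = 2.8): the cube (footprint 30×9) is included at this height (perimeter 78.00 mm); the cone at (16, 6) is absent (z outside [5, 14]); the cone at (14.5, 15) (r1=9.5→r2=3.5) has section circumradius 8.900 here — a regular 12-gon (perimeter = 2·12·8.900·sin(180°/12) = 55.28 mm); the cube at (-0.5, 13) does not reach this height (z outside [3.5, 10.5]); Merging all regions: the regions partially overlap (shared area 23.42 mm²), so the edge portions inside another operand are dropped and the merged outline is re-measured after clipping — boundary = 106.92 mm. So its perimeter = 106.92 mm. Layer 10 is larger (106.92 vs 61.13 mm).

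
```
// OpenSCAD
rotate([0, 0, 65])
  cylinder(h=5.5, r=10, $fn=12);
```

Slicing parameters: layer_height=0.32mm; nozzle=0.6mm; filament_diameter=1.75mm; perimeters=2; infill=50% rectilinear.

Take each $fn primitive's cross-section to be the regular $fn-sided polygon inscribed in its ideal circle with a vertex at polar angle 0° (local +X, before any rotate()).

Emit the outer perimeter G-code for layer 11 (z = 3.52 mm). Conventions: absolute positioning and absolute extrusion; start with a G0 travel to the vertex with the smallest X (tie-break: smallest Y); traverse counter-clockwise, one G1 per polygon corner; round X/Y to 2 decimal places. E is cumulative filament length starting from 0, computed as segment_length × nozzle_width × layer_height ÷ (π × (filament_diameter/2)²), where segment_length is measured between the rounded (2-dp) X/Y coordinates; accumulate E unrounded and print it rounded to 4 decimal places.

G0 X-9.96 Y-0.87 Z3.52
G1 X-8.19 Y-5.74 E0.4136
G1 X-4.23 Y-9.06 E0.8261
G1 X0.87 Y-9.96 E1.2395
G1 X5.74 Y-8.19 E1.6531
G1 X9.06 Y-4.23 E2.0656
G1 X9.96 Y0.87 E2.4790
G1 X8.19 Y5.74 E2.8927
G1 X4.23 Y9.06 E3.3052
G1 X-0.87 Y9.96 E3.7186
G1 X-5.74 Y8.19 E4.1322
G1 X-9.06 Y4.23 E4.5447
G1 X-9.96 Y-0.87 E4.9581

At z = 3.52 mm: the r=10 cylinder gives a regular 12-gon of circumradius 10 (constant along its height); (rotated 65° about Z; rotation is an isometry so areas/perimeters/island counts are preserved). The outline is a single polygon with 12 vertices. Extrusion per mm of travel: 0.6 × 0.32 / (π × 0.875²) = 0.079824. Accumulating E over each segment gives final E = 4.9581.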